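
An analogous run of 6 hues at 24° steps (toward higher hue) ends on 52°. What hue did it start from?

5 steps of 24° (toward higher hue) give a net shift of +120°.
Start = end − shift: 52 − 120 = -68 → -68 + 360 = 292°

292°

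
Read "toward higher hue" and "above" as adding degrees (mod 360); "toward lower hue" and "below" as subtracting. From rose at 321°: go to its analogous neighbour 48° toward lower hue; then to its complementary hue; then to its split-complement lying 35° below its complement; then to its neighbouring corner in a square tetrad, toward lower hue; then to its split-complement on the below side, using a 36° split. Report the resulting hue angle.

292°

analog 48° ↓ −48°: 321 − 48 = 273°
complement +180°: 273 + 180 = 453 → 453 − 360 = 93°
split-comp 35° ↓ +145°: 93 + 145 = 238°
square ↓ −90°: 238 − 90 = 148°
split-comp 36° ↓ +144°: 148 + 144 = 292°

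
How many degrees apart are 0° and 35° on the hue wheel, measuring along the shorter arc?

35°

|0 − 35| = 35.
35 ≤ 180, so the shorter arc is 35°.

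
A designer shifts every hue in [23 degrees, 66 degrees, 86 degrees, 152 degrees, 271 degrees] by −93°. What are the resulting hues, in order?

290°, 333°, 353°, 59°, 178°

23 − 93 = -70 → -70 + 360 = 290°
66 − 93 = -27 → -27 + 360 = 333°
86 − 93 = -7 → -7 + 360 = 353°
152 − 93 = 59°
271 − 93 = 178°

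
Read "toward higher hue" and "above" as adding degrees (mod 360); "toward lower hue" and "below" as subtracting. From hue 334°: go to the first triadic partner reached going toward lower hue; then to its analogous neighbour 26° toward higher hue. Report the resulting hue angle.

−120° (triadic ↓): 334 − 120 = 214°
+26° (analog 26° ↑): 214 + 26 = 240°

240°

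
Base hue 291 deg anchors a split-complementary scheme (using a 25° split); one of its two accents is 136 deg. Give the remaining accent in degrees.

Split-complementary hues sit 25° either side of the complement.
Complement of the base 291°: 291 + 180 = 471 → 471 − 360 = 111°
The given accent 136° is 25° one side of 111°; the other accent sits 25° the other side: 111 − 25 = 86°

86°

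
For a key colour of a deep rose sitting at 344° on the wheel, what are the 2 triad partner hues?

A triad places three hues 120° apart.
344 + 120 = 464 → 464 − 360 = 104°
344 + 240 = 584 → 584 − 360 = 224°

104° and 224°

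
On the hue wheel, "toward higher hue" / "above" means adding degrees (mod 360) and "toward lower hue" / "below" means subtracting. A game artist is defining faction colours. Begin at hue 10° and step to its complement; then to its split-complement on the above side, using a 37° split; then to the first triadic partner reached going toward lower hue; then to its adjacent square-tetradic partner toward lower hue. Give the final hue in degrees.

197°

10 + 180 = 190°   (complement)
190 + 217 = 407 → 407 − 360 = 47°   (split-comp 37° ↑)
47 − 120 = -73 → -73 + 360 = 287°   (triadic ↓)
287 − 90 = 197°   (square ↓)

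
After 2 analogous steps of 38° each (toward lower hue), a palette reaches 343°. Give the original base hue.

59°

2 steps of 38° (toward lower hue) give a net shift of −76°.
Start = end − shift: 343 + 76 = 419 → 419 − 360 = 59°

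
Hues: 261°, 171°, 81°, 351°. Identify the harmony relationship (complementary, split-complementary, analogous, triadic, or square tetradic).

Sort the hues: 81°, 171°, 261°, 351°.
Successive gaps around the wheel: 90°, 90°, 90°, 90°.
Four hues every 90° form a square tetradic scheme.

square tetradic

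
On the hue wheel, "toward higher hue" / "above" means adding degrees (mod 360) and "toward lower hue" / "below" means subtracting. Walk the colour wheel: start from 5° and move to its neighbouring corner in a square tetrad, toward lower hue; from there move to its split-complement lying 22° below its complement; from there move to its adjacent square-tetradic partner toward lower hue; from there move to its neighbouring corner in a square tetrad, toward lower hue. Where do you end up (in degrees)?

5 − 90 = -85 → -85 + 360 = 275°   (square ↓)
275 + 158 = 433 → 433 − 360 = 73°   (split-comp 22° ↓)
73 − 90 = -17 → -17 + 360 = 343°   (square ↓)
343 − 90 = 253°   (square ↓)

253°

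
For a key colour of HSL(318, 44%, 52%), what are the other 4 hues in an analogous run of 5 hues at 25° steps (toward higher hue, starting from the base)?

Analogous hues sit every 25° along the wheel.
318 + 25 = 343°
318 + 50 = 368 → 368 − 360 = 8°
318 + 75 = 393 → 393 − 360 = 33°
318 + 100 = 418 → 418 − 360 = 58°

343°, 8°, 33° and 58°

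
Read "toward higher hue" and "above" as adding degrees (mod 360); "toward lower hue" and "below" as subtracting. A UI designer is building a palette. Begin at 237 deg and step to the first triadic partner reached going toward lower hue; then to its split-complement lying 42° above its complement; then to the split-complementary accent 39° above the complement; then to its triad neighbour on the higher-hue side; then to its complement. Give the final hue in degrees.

138°

−120° (triadic ↓): 237 − 120 = 117°
+222° (split-comp 42° ↑): 117 + 222 = 339°
+219° (split-comp 39° ↑): 339 + 219 = 558 → 558 − 360 = 198°
+120° (triadic ↑): 198 + 120 = 318°
+180° (complement): 318 + 180 = 498 → 498 − 360 = 138°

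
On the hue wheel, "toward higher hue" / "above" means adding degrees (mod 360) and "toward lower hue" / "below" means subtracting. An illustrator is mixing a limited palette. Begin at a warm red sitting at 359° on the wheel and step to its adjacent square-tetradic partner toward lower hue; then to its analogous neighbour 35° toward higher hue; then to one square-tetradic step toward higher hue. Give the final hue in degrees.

359 − 90 = 269°   (square ↓)
269 + 35 = 304°   (analog 35° ↑)
304 + 90 = 394 → 394 − 360 = 34°   (square ↑)

34°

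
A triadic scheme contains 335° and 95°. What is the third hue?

A triad spaces three hues 120° apart.
The full set is {95°, 215°, 335°}.

215°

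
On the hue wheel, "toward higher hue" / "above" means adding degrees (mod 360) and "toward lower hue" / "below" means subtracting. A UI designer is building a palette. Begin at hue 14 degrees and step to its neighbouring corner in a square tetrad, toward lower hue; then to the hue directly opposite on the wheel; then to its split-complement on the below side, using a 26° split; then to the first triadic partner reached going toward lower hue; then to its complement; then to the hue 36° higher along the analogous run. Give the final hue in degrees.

−90° (square ↓): 14 − 90 = -76 → -76 + 360 = 284°
+180° (complement): 284 + 180 = 464 → 464 − 360 = 104°
+154° (split-comp 26° ↓): 104 + 154 = 258°
−120° (triadic ↓): 258 − 120 = 138°
+180° (complement): 138 + 180 = 318°
+36° (analog 36° ↑): 318 + 36 = 354°

354°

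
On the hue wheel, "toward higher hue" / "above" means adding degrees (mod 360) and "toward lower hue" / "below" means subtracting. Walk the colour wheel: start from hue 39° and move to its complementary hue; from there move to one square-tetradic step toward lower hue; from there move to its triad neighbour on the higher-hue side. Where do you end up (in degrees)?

249°

+180° (complement): 39 + 180 = 219°
−90° (square ↓): 219 − 90 = 129°
+120° (triadic ↑): 129 + 120 = 249°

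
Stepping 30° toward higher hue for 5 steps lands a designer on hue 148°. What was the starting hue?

5 steps of 30° (toward higher hue) give a net shift of +150°.
Start = end − shift: 148 − 150 = -2 → -2 + 360 = 358°

358°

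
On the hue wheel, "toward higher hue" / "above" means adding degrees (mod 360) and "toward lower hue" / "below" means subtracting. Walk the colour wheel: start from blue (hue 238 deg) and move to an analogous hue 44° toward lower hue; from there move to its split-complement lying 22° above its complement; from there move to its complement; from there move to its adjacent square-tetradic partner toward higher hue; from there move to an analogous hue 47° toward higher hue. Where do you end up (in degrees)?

238 − 44 = 194°   (analog 44° ↓)
194 + 202 = 396 → 396 − 360 = 36°   (split-comp 22° ↑)
36 + 180 = 216°   (complement)
216 + 90 = 306°   (square ↑)
306 + 47 = 353°   (analog 47° ↑)

353°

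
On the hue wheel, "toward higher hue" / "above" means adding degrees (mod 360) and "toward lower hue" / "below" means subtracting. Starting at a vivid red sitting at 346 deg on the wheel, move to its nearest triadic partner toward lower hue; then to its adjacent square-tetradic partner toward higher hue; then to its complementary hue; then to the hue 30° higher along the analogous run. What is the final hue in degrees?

166°

346 − 120 = 226°   (triadic ↓)
226 + 90 = 316°   (square ↑)
316 + 180 = 496 → 496 − 360 = 136°   (complement)
136 + 30 = 166°   (analog 30° ↑)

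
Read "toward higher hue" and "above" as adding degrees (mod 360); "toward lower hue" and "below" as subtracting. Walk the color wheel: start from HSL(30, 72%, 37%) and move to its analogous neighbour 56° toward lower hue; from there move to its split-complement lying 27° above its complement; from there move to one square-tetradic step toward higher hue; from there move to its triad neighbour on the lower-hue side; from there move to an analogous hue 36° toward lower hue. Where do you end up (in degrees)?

115°

−56° (analog 56° ↓): 30 − 56 = -26 → -26 + 360 = 334°
+207° (split-comp 27° ↑): 334 + 207 = 541 → 541 − 360 = 181°
+90° (square ↑): 181 + 90 = 271°
−120° (triadic ↓): 271 − 120 = 151°
−36° (analog 36° ↓): 151 − 36 = 115°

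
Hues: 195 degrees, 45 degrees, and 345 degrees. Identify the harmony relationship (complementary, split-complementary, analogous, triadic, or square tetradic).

Sort the hues: 45°, 195°, 345°.
Successive gaps around the wheel: 150°, 150°, 60°.
Two 150° gaps and one 60° gap — a base hue opposite a pair of accents 30° either side of its complement — is the split-complementary pattern.

split-complementary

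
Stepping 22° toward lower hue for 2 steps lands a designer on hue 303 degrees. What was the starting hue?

347°

2 steps of 22° (toward lower hue) give a net shift of −44°.
Start = end − shift: 303 + 44 = 347°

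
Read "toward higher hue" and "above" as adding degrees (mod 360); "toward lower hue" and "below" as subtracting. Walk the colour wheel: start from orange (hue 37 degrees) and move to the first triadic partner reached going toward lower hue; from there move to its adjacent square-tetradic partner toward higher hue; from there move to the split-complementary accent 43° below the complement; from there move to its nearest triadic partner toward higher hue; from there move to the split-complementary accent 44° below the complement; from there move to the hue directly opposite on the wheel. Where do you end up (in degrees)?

triadic ↓ −120°: 37 − 120 = -83 → -83 + 360 = 277°
square ↑ +90°: 277 + 90 = 367 → 367 − 360 = 7°
split-comp 43° ↓ +137°: 7 + 137 = 144°
triadic ↑ +120°: 144 + 120 = 264°
split-comp 44° ↓ +136°: 264 + 136 = 400 → 400 − 360 = 40°
complement +180°: 40 + 180 = 220°

220°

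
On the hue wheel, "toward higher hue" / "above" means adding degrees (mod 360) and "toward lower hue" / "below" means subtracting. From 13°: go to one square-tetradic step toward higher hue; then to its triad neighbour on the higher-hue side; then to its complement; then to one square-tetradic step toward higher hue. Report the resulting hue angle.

square ↑ +90°: 13 + 90 = 103°
triadic ↑ +120°: 103 + 120 = 223°
complement +180°: 223 + 180 = 403 → 403 − 360 = 43°
square ↑ +90°: 43 + 90 = 133°

133°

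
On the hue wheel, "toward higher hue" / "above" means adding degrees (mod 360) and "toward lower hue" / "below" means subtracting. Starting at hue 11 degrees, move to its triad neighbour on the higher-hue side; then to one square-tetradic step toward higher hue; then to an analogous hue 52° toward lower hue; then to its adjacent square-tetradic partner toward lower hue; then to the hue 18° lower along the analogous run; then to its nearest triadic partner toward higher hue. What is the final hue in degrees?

181°

11 + 120 = 131°   (triadic ↑)
131 + 90 = 221°   (square ↑)
221 − 52 = 169°   (analog 52° ↓)
169 − 90 = 79°   (square ↓)
79 − 18 = 61°   (analog 18° ↓)
61 + 120 = 181°   (triadic ↑)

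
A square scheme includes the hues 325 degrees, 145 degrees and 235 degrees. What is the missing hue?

55°

A square tetradic scheme places four hues every 90°.
The full set through 145° is {55°, 145°, 235°, 325°}.
Given {145°, 235°, 325°}, the missing hue is 55°.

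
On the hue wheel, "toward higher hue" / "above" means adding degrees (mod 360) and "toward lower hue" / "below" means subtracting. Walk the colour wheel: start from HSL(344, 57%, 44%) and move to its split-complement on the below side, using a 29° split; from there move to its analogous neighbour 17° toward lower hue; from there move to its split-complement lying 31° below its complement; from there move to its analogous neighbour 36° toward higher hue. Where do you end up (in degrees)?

+151° (split-comp 29° ↓): 344 + 151 = 495 → 495 − 360 = 135°
−17° (analog 17° ↓): 135 − 17 = 118°
+149° (split-comp 31° ↓): 118 + 149 = 267°
+36° (analog 36° ↑): 267 + 36 = 303°

303°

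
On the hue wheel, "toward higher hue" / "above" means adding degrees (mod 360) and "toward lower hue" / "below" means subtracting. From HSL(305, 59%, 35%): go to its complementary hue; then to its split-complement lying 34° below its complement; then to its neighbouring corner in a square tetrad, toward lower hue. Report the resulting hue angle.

181°

complement +180°: 305 + 180 = 485 → 485 − 360 = 125°
split-comp 34° ↓ +146°: 125 + 146 = 271°
square ↓ −90°: 271 − 90 = 181°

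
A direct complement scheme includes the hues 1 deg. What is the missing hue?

The complement sits 180° across the wheel.
The full set through 1° is {1°, 181°}.
Given {1°}, the missing hue is 181°.

181°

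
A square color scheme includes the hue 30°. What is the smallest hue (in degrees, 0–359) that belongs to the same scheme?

A square tetradic scheme places four hues every 90°.
The full set through 30° is {30°, 120°, 210°, 300°}.

30°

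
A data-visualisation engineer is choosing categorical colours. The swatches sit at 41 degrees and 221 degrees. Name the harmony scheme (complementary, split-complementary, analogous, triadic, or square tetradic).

complementary

Sort the hues: 41°, 221°.
Successive gaps around the wheel: 180°, 180°.
Two hues 180° apart are complementary.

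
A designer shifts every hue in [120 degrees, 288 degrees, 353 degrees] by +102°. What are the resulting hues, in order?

222°, 30°, 95°

120 + 102 = 222°
288 + 102 = 390 → 390 − 360 = 30°
353 + 102 = 455 → 455 − 360 = 95°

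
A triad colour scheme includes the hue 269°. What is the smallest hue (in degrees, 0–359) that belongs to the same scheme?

29°

A triad places three hues 120° apart.
The full set through 269° is {29°, 149°, 269°}.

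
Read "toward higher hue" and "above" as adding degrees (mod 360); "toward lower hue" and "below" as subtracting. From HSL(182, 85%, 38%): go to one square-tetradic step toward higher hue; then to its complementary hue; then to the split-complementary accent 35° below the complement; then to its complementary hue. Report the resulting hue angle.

+90° (square ↑): 182 + 90 = 272°
+180° (complement): 272 + 180 = 452 → 452 − 360 = 92°
+145° (split-comp 35° ↓): 92 + 145 = 237°
+180° (complement): 237 + 180 = 417 → 417 − 360 = 57°

57°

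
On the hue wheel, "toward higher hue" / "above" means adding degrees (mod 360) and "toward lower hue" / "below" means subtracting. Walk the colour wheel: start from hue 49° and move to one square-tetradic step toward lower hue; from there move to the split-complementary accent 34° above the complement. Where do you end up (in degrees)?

−90° (square ↓): 49 − 90 = -41 → -41 + 360 = 319°
+214° (split-comp 34° ↑): 319 + 214 = 533 → 533 − 360 = 173°

173°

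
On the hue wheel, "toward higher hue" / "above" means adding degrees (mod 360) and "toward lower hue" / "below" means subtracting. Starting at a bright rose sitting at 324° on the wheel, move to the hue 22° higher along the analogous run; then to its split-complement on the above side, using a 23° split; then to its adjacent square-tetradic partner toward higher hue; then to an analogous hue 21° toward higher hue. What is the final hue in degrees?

+22° (analog 22° ↑): 324 + 22 = 346°
+203° (split-comp 23° ↑): 346 + 203 = 549 → 549 − 360 = 189°
+90° (square ↑): 189 + 90 = 279°
+21° (analog 21° ↑): 279 + 21 = 300°

300°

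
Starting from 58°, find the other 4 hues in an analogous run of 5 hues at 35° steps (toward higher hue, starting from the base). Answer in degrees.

58 + 35 = 93°
58 + 70 = 128°
58 + 105 = 163°
58 + 140 = 198°

93°, 128°, 163° and 198°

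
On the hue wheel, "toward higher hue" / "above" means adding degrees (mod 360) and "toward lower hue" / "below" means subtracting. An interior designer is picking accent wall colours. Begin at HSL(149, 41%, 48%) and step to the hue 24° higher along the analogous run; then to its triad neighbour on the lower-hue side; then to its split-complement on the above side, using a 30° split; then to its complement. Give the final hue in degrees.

+24° (analog 24° ↑): 149 + 24 = 173°
−120° (triadic ↓): 173 − 120 = 53°
+210° (split-comp 30° ↑): 53 + 210 = 263°
+180° (complement): 263 + 180 = 443 → 443 − 360 = 83°

83°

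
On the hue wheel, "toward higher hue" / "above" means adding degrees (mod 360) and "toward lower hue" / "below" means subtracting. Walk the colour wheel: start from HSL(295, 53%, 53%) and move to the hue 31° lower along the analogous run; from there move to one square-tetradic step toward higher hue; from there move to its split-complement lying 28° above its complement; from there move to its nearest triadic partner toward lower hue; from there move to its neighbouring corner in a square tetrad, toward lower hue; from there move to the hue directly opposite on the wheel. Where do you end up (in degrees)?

analog 31° ↓ −31°: 295 − 31 = 264°
square ↑ +90°: 264 + 90 = 354°
split-comp 28° ↑ +208°: 354 + 208 = 562 → 562 − 360 = 202°
triadic ↓ −120°: 202 − 120 = 82°
square ↓ −90°: 82 − 90 = -8 → -8 + 360 = 352°
complement +180°: 352 + 180 = 532 → 532 − 360 = 172°

172°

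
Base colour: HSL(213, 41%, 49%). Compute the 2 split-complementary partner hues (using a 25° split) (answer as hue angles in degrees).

Split-complementary hues sit 25° either side of the complement.
Complement of 213 degrees: 213 + 180 = 393 → 393 − 360 = 33°
33 − 25 = 8°
33 + 25 = 58°

8° and 58°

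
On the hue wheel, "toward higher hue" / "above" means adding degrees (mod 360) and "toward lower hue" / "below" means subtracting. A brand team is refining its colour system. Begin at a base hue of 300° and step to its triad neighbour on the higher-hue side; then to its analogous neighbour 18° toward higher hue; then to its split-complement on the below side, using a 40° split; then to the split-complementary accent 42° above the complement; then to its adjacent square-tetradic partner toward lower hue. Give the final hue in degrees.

350°

300 + 120 = 420 → 420 − 360 = 60°   (triadic ↑)
60 + 18 = 78°   (analog 18° ↑)
78 + 140 = 218°   (split-comp 40° ↓)
218 + 222 = 440 → 440 − 360 = 80°   (split-comp 42° ↑)
80 − 90 = -10 → -10 + 360 = 350°   (square ↓)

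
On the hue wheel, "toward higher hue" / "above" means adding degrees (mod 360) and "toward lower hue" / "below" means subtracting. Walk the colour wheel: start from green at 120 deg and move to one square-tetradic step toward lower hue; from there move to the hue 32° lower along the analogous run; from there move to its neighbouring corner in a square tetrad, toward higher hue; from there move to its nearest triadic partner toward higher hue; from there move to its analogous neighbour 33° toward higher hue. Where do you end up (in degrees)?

241°

120 − 90 = 30°   (square ↓)
30 − 32 = -2 → -2 + 360 = 358°   (analog 32° ↓)
358 + 90 = 448 → 448 − 360 = 88°   (square ↑)
88 + 120 = 208°   (triadic ↑)
208 + 33 = 241°   (analog 33° ↑)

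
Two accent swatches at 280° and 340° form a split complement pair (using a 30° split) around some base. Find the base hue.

130°

The accents sit 30° either side of the complement, so the complement is their short-arc midpoint on the wheel.
Short-arc midpoint of 280° and 340°: 310°.
Base is 180° from the complement: 310 − 180 = 130°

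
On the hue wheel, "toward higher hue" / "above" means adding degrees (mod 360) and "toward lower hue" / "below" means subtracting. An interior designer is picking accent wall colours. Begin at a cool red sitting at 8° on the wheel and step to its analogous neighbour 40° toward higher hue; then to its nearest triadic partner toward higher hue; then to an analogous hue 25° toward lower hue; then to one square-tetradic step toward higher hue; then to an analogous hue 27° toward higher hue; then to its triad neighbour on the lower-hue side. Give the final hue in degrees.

140°

8 + 40 = 48°   (analog 40° ↑)
48 + 120 = 168°   (triadic ↑)
168 − 25 = 143°   (analog 25° ↓)
143 + 90 = 233°   (square ↑)
233 + 27 = 260°   (analog 27° ↑)
260 − 120 = 140°   (triadic ↓)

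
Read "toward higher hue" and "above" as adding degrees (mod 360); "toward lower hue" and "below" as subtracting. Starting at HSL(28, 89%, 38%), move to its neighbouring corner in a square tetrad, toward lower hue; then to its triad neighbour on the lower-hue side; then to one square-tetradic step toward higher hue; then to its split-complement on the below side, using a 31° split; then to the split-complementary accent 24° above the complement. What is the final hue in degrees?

−90° (square ↓): 28 − 90 = -62 → -62 + 360 = 298°
−120° (triadic ↓): 298 − 120 = 178°
+90° (square ↑): 178 + 90 = 268°
+149° (split-comp 31° ↓): 268 + 149 = 417 → 417 − 360 = 57°
+204° (split-comp 24° ↑): 57 + 204 = 261°

261°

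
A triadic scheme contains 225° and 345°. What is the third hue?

105°

A triad spaces three hues 120° apart.
The full set is {105°, 225°, 345°}.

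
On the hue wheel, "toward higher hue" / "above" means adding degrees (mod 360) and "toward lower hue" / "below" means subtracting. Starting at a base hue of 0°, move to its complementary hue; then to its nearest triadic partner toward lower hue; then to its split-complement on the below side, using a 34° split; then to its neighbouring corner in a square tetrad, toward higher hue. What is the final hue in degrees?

complement +180°: 0 + 180 = 180°
triadic ↓ −120°: 180 − 120 = 60°
split-comp 34° ↓ +146°: 60 + 146 = 206°
square ↑ +90°: 206 + 90 = 296°

296°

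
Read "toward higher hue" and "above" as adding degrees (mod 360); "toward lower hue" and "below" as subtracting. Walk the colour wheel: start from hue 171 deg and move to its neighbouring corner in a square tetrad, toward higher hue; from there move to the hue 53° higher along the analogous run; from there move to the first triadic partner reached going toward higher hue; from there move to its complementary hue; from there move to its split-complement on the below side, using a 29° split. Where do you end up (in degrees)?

171 + 90 = 261°   (square ↑)
261 + 53 = 314°   (analog 53° ↑)
314 + 120 = 434 → 434 − 360 = 74°   (triadic ↑)
74 + 180 = 254°   (complement)
254 + 151 = 405 → 405 − 360 = 45°   (split-comp 29° ↓)

45°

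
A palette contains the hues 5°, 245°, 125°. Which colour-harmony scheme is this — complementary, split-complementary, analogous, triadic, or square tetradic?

triadic

Sort the hues: 5°, 125°, 245°.
Successive gaps around the wheel: 120°, 120°, 120°.
Three hues equally spaced 120° apart form a triad.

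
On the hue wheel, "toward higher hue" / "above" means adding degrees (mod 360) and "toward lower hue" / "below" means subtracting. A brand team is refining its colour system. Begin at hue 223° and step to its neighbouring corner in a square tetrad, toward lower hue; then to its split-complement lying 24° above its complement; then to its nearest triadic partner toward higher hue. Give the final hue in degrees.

−90° (square ↓): 223 − 90 = 133°
+204° (split-comp 24° ↑): 133 + 204 = 337°
+120° (triadic ↑): 337 + 120 = 457 → 457 − 360 = 97°

97°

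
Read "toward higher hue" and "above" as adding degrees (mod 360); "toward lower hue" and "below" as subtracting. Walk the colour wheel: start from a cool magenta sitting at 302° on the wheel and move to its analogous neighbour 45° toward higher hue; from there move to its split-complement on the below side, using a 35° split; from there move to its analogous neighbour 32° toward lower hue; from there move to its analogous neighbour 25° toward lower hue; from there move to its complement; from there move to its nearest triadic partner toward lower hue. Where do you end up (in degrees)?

+45° (analog 45° ↑): 302 + 45 = 347°
+145° (split-comp 35° ↓): 347 + 145 = 492 → 492 − 360 = 132°
−32° (analog 32° ↓): 132 − 32 = 100°
−25° (analog 25° ↓): 100 − 25 = 75°
+180° (complement): 75 + 180 = 255°
−120° (triadic ↓): 255 − 120 = 135°

135°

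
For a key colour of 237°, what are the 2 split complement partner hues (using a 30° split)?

27° and 87°

Complement of 237°: 237 + 180 = 417 → 417 − 360 = 57°
57 − 30 = 27°
57 + 30 = 87°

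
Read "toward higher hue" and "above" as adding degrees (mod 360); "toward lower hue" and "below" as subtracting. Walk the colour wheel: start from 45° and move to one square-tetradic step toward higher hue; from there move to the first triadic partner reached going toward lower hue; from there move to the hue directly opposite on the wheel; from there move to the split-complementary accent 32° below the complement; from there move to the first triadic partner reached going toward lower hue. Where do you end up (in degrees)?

223°

square ↑ +90°: 45 + 90 = 135°
triadic ↓ −120°: 135 − 120 = 15°
complement +180°: 15 + 180 = 195°
split-comp 32° ↓ +148°: 195 + 148 = 343°
triadic ↓ −120°: 343 − 120 = 223°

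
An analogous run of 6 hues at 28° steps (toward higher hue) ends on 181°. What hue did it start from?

41°

5 steps of 28° (toward higher hue) give a net shift of +140°.
Start = end − shift: 181 − 140 = 41°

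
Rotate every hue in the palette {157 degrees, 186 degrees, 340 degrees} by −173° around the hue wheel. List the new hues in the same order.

157 − 173 = -16 → -16 + 360 = 344°
186 − 173 = 13°
340 − 173 = 167°

344°, 13°, 167°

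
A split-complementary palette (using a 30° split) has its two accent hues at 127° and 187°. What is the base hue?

337°

The accents sit 30° either side of the complement, so the complement is their short-arc midpoint on the wheel.
Short-arc midpoint of 127° and 187°: 157°.
Base is 180° from the complement: 157 − 180 = -23 → -23 + 360 = 337°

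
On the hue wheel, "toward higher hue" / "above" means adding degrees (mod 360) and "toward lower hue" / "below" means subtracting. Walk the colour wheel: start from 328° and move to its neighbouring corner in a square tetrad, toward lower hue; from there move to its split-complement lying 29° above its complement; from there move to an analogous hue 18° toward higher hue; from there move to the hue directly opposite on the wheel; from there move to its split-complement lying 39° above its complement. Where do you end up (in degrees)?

144°

square ↓ −90°: 328 − 90 = 238°
split-comp 29° ↑ +209°: 238 + 209 = 447 → 447 − 360 = 87°
analog 18° ↑ +18°: 87 + 18 = 105°
complement +180°: 105 + 180 = 285°
split-comp 39° ↑ +219°: 285 + 219 = 504 → 504 − 360 = 144°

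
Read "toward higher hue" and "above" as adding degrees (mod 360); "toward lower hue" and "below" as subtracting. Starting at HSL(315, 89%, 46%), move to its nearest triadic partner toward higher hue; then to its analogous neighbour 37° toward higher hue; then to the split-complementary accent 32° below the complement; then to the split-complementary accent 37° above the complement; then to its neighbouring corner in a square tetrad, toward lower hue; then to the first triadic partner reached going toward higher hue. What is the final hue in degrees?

triadic ↑ +120°: 315 + 120 = 435 → 435 − 360 = 75°
analog 37° ↑ +37°: 75 + 37 = 112°
split-comp 32° ↓ +148°: 112 + 148 = 260°
split-comp 37° ↑ +217°: 260 + 217 = 477 → 477 − 360 = 117°
square ↓ −90°: 117 − 90 = 27°
triadic ↑ +120°: 27 + 120 = 147°

147°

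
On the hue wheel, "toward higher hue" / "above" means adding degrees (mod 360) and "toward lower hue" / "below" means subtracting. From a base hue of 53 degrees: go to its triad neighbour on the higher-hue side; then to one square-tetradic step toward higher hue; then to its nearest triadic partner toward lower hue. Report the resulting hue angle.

143°

53 + 120 = 173°   (triadic ↑)
173 + 90 = 263°   (square ↑)
263 − 120 = 143°   (triadic ↓)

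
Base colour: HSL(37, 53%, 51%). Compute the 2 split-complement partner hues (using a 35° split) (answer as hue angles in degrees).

182° and 252°

Split-complementary hues sit 35° either side of the complement.
Complement of 37°: 37 + 180 = 217°
217 − 35 = 182°
217 + 35 = 252°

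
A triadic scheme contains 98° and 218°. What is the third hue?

338°

A triad spaces three hues 120° apart.
The full set is {98°, 218°, 338°}.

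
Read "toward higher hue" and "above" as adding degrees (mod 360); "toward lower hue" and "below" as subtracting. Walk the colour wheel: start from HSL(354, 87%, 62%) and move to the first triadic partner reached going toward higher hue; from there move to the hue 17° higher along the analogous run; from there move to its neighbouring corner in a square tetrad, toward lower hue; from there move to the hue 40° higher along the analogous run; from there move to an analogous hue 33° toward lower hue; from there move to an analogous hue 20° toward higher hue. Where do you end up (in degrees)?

68°

354 + 120 = 474 → 474 − 360 = 114°   (triadic ↑)
114 + 17 = 131°   (analog 17° ↑)
131 − 90 = 41°   (square ↓)
41 + 40 = 81°   (analog 40° ↑)
81 − 33 = 48°   (analog 33° ↓)
48 + 20 = 68°   (analog 20° ↑)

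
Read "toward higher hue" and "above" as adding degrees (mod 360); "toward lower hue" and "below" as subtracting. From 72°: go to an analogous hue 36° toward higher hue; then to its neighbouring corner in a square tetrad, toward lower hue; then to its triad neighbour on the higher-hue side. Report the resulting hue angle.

72 + 36 = 108°   (analog 36° ↑)
108 − 90 = 18°   (square ↓)
18 + 120 = 138°   (triadic ↑)

138°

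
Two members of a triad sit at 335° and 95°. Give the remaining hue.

A triad spaces three hues 120° apart.
The full set is {95°, 215°, 335°}.

215°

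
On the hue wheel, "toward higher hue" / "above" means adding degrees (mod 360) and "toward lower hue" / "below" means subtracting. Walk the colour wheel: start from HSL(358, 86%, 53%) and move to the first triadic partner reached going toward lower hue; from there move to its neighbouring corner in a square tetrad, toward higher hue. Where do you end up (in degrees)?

328°

358 − 120 = 238°   (triadic ↓)
238 + 90 = 328°   (square ↑)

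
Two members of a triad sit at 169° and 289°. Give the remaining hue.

A triad spaces three hues 120° apart.
The full set is {49°, 169°, 289°}.

49°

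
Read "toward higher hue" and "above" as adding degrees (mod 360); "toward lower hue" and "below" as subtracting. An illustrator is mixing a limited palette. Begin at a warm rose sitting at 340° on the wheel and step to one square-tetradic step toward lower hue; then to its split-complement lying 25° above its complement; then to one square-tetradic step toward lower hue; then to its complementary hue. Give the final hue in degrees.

185°

340 − 90 = 250°   (square ↓)
250 + 205 = 455 → 455 − 360 = 95°   (split-comp 25° ↑)
95 − 90 = 5°   (square ↓)
5 + 180 = 185°   (complement)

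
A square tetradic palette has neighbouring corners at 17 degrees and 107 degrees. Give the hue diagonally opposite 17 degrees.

197°

A square tetradic scheme places four hues 90° apart; opposite corners are 180° apart.
17 + 180 = 197°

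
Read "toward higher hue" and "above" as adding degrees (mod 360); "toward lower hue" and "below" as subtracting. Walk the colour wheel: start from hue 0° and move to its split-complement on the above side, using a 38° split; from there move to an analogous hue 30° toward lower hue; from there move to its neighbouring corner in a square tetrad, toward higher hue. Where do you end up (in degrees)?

278°

0 + 218 = 218°   (split-comp 38° ↑)
218 − 30 = 188°   (analog 30° ↓)
188 + 90 = 278°   (square ↑)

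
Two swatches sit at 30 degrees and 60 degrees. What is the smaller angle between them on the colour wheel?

|30 − 60| = 30.
30 ≤ 180, so the shorter arc is 30°.

30°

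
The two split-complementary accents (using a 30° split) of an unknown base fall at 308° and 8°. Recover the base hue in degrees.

The accents sit 30° either side of the complement, so the complement is their short-arc midpoint on the wheel.
Short-arc midpoint of 308° and 8°: 338°.
Base is 180° from the complement: 338 − 180 = 158°

158°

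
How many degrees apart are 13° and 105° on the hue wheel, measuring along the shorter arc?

92°

|13 − 105| = 92.
92 ≤ 180, so the shorter arc is 92°.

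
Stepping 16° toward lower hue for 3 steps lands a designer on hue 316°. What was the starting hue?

3 steps of 16° (toward lower hue) give a net shift of −48°.
Start = end − shift: 316 + 48 = 364 → 364 − 360 = 4°

4°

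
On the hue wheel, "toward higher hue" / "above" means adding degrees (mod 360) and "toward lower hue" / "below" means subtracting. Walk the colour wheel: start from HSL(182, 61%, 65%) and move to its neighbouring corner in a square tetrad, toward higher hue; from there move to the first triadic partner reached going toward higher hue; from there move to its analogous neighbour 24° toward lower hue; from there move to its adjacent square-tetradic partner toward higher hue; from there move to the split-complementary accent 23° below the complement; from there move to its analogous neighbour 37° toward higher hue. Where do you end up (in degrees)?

292°

+90° (square ↑): 182 + 90 = 272°
+120° (triadic ↑): 272 + 120 = 392 → 392 − 360 = 32°
−24° (analog 24° ↓): 32 − 24 = 8°
+90° (square ↑): 8 + 90 = 98°
+157° (split-comp 23° ↓): 98 + 157 = 255°
+37° (analog 37° ↑): 255 + 37 = 292°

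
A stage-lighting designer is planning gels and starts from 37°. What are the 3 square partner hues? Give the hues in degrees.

A square tetradic scheme places four hues every 90°.
37 + 90 = 127°
37 + 180 = 217°
37 + 270 = 307°

127°, 217°, and 307°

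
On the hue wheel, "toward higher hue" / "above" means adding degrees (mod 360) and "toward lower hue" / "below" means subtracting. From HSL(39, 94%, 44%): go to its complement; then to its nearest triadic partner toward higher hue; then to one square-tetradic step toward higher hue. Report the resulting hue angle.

69°

+180° (complement): 39 + 180 = 219°
+120° (triadic ↑): 219 + 120 = 339°
+90° (square ↑): 339 + 90 = 429 → 429 − 360 = 69°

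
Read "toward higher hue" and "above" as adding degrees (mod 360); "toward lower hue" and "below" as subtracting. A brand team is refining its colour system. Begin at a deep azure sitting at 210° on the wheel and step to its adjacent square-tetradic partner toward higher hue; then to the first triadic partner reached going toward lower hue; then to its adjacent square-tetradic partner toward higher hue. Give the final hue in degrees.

270°

+90° (square ↑): 210 + 90 = 300°
−120° (triadic ↓): 300 − 120 = 180°
+90° (square ↑): 180 + 90 = 270°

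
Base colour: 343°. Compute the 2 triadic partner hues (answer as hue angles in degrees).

343 + 120 = 463 → 463 − 360 = 103°
343 + 240 = 583 → 583 − 360 = 223°

103° and 223°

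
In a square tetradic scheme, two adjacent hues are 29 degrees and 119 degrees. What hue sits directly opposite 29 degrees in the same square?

209°

A square tetradic scheme places four hues 90° apart; opposite corners are 180° apart.
29 + 180 = 209°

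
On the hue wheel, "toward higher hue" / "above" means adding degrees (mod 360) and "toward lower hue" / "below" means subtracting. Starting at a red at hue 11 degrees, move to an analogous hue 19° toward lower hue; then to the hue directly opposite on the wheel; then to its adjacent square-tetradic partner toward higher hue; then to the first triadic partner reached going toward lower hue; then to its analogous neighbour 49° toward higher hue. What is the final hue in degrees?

analog 19° ↓ −19°: 11 − 19 = -8 → -8 + 360 = 352°
complement +180°: 352 + 180 = 532 → 532 − 360 = 172°
square ↑ +90°: 172 + 90 = 262°
triadic ↓ −120°: 262 − 120 = 142°
analog 49° ↑ +49°: 142 + 49 = 191°

191°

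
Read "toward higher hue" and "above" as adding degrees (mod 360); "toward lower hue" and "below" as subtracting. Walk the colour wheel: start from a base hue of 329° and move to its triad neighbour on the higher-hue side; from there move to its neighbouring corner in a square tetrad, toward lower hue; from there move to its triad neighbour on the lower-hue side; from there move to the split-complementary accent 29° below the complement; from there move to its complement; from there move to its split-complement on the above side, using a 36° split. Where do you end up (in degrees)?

66°

329 + 120 = 449 → 449 − 360 = 89°   (triadic ↑)
89 − 90 = -1 → -1 + 360 = 359°   (square ↓)
359 − 120 = 239°   (triadic ↓)
239 + 151 = 390 → 390 − 360 = 30°   (split-comp 29° ↓)
30 + 180 = 210°   (complement)
210 + 216 = 426 → 426 − 360 = 66°   (split-comp 36° ↑)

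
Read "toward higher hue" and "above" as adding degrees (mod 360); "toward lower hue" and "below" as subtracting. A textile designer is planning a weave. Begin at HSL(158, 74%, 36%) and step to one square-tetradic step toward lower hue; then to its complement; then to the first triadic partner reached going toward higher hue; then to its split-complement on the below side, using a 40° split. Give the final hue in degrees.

158 − 90 = 68°   (square ↓)
68 + 180 = 248°   (complement)
248 + 120 = 368 → 368 − 360 = 8°   (triadic ↑)
8 + 140 = 148°   (split-comp 40° ↓)

148°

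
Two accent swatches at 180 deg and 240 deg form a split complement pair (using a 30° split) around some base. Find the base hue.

30°

The accents sit 30° either side of the complement, so the complement is their short-arc midpoint on the wheel.
Short-arc midpoint of 180° and 240°: 210°.
Base is 180° from the complement: 210 − 180 = 30°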